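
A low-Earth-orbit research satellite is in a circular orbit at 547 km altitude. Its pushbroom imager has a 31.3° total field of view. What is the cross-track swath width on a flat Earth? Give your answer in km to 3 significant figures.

Half-angle = 31.3°/2 = 15.65°.
Swath width ≈ 2h·tan(θ/2) = 2 × 547 × tan(15.65°) = 306.5 km.

306 km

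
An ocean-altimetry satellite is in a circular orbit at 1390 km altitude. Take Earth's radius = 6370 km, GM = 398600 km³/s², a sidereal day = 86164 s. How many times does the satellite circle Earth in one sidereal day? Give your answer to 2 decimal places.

12.67

Semi-major axis a = 6370 + 1390 = 7760 km. Period T = 2π√(a³/μ) = 2π√(7760³/398600) = 6803.1 s = 113.38 min.
Orbits per sidereal day = 86164 / 6803.1 = 12.665.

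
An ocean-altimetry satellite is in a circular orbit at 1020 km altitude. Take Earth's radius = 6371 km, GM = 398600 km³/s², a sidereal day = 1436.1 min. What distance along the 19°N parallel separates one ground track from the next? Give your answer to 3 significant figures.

Semi-major axis a = 6371 + 1020 = 7391 km. Period T = 2π√(a³/μ) = 2π√(7391³/398600) = 6323.6 s = 105.39 min.
Node shift per orbit = (6323.6/86166) × 360° = 26.42°.
Equatorial spacing = 26.42 × 111.2 km/° = 2938 km.
At 19° latitude, spacing = 2938 × cos(19°) = 2778 km.

2780 km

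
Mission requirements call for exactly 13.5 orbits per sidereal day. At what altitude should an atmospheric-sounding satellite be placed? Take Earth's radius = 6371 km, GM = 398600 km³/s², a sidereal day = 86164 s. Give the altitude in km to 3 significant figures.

Required period T = 86164 / 13.5 = 6382.5 s.
From T = 2π√(a³/μ): a = (μ T²/4π²)^(1/3) = (398600 × 6382.5² / 4π²)^(1/3) = 7437 km.
Altitude h = a − R = 7437 − 6371 = 1066 km.

1070 km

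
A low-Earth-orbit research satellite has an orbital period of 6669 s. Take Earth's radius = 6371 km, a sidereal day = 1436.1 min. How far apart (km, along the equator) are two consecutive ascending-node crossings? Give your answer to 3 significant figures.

3100 km

During one orbit Earth rotates (6669.0 / 86166) × 360° = 27.86°.
At the equator that is 27.86° × (2π·6371/360) km/° = 27.86 × 111.2 = 3098 km.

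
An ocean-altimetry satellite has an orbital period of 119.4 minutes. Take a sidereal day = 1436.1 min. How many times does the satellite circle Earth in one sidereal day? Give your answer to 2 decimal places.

12.03

T = 119.4 min = 7164.0 s.
Orbits per sidereal day = 86166 / 7164.0 = 12.028.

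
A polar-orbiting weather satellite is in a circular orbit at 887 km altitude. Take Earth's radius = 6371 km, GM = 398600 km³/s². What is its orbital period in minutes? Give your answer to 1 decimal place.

102.6 min

Semi-major axis a = 6371 + 887 = 7258 km. Period T = 2π√(a³/μ) = 2π√(7258³/398600) = 6153.7 s = 102.56 min.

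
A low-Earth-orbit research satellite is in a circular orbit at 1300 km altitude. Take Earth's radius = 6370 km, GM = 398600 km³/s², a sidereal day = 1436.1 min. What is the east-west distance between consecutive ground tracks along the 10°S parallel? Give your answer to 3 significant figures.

3060 km

Semi-major axis a = 6370 + 1300 = 7670 km. Period T = 2π√(a³/μ) = 2π√(7670³/398600) = 6685.0 s = 111.42 min.
Node shift per orbit = (6685.0/86166) × 360° = 27.93°.
Equatorial spacing = 27.93 × 111.2 km/° = 3105 km.
At 10° latitude, spacing = 3105 × cos(10°) = 3058 km.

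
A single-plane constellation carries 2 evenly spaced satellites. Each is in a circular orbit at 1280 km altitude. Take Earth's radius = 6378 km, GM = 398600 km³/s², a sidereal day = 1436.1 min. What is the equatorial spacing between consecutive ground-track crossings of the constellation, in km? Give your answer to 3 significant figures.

1550 km

Semi-major axis a = 6378 + 1280 = 7658 km. Period T = 2π√(a³/μ) = 2π√(7658³/398600) = 6669.4 s = 111.16 min.
Single-satellite node shift = (6669.4/86166) × 360° = 27.86°.
With 2 satellites evenly phased, successive equator crossings are 27.86/2 = 13.932° apart.
That is 13.932 × 111.3 = 1551 km at the equator.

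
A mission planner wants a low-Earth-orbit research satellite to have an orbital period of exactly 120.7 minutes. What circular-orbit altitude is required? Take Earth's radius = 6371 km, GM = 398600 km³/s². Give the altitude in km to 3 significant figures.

T = 120.7 min = 7242.0 s.
From T = 2π√(a³/μ): a = (μ T²/4π²)^(1/3) = (398600 × 7242.0² / 4π²)^(1/3) = 8090 km.
Altitude h = a − R = 8090 − 6371 = 1719 km.

1720 km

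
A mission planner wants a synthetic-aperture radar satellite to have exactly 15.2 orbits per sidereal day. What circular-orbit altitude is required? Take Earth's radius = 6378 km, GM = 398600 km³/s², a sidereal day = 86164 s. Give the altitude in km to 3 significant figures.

Required period T = 86164 / 15.2 = 5668.7 s.
From T = 2π√(a³/μ): a = (μ T²/4π²)^(1/3) = (398600 × 5668.7² / 4π²)^(1/3) = 6871 km.
Altitude h = a − R = 6871 − 6378 = 493 km.

493 km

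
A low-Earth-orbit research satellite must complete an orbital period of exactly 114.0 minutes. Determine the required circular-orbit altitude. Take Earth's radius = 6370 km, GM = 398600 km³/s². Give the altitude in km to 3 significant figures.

T = 114.0 min = 6840.0 s.
From T = 2π√(a³/μ): a = (μ T²/4π²)^(1/3) = (398600 × 6840.0² / 4π²)^(1/3) = 7788 km.
Altitude h = a − R = 7788 − 6370 = 1418 km.

1420 km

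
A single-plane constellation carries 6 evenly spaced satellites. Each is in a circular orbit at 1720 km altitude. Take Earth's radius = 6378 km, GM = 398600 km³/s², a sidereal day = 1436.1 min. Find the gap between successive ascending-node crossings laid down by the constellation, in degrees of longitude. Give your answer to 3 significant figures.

Semi-major axis a = 6378 + 1720 = 8098 km. Period T = 2π√(a³/μ) = 2π√(8098³/398600) = 7252.3 s = 120.87 min.
Single-satellite node shift = (7252.3/86166) × 360° = 30.30°.
With 6 satellites evenly phased, successive equator crossings are 30.30/6 = 5.050° apart.

5.05°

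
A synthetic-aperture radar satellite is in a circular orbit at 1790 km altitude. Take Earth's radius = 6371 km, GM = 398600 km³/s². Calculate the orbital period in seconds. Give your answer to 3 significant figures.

7340 seconds

Semi-major axis a = 6371 + 1790 = 8161 km. Period T = 2π√(a³/μ) = 2π√(8161³/398600) = 7337.1 s = 122.29 min.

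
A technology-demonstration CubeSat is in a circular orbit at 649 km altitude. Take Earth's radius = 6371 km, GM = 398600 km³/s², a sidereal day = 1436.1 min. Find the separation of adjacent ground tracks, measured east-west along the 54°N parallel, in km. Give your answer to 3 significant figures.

1600 km

Semi-major axis a = 6371 + 649 = 7020 km. Period T = 2π√(a³/μ) = 2π√(7020³/398600) = 5853.5 s = 97.56 min.
Node shift per orbit = (5853.5/86166) × 360° = 24.46°.
Equatorial spacing = 24.46 × 111.2 km/° = 2719 km.
At 54° latitude, spacing = 2719 × cos(54°) = 1598 km.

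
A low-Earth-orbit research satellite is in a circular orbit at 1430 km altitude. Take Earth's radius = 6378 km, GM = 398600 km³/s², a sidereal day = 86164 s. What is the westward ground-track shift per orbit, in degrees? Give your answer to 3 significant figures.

Semi-major axis a = 6378 + 1430 = 7808 km. Period T = 2π√(a³/μ) = 2π√(7808³/398600) = 6866.3 s = 114.44 min.
During one orbit Earth rotates (6866.3 / 86164) × 360° = 28.69°.

28.7°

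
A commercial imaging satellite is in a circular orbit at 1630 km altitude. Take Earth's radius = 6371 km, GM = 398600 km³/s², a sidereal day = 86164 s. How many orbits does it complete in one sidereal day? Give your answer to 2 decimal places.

12.10

Semi-major axis a = 6371 + 1630 = 8001 km. Period T = 2π√(a³/μ) = 2π√(8001³/398600) = 7122.4 s = 118.71 min.
Orbits per sidereal day = 86164 / 7122.4 = 12.098.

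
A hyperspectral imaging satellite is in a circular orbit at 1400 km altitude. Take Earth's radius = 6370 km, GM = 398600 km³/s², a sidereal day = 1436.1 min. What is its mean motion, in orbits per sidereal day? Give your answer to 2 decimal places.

Semi-major axis a = 6370 + 1400 = 7770 km. Period T = 2π√(a³/μ) = 2π√(7770³/398600) = 6816.2 s = 113.60 min.
Orbits per sidereal day = 86166 / 6816.2 = 12.641.

12.64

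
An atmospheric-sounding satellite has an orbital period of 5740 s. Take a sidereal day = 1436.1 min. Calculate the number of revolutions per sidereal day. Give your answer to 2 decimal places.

15.01

Orbits per sidereal day = 86166 / 5740.0 = 15.011.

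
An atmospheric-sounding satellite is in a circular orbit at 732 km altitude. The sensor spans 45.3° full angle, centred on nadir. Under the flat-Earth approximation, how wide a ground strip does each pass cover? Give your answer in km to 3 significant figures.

611 km

Half-angle = 45.3°/2 = 22.65°.
Swath width ≈ 2h·tan(θ/2) = 2 × 732 × tan(22.65°) = 610.9 km.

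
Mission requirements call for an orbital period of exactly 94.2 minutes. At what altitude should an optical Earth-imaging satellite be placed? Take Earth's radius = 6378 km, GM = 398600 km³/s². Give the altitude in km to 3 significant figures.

480 km

T = 94.2 min = 5652.0 s.
From T = 2π√(a³/μ): a = (μ T²/4π²)^(1/3) = (398600 × 5652.0² / 4π²)^(1/3) = 6858 km.
Altitude h = a − R = 6858 − 6378 = 480 km.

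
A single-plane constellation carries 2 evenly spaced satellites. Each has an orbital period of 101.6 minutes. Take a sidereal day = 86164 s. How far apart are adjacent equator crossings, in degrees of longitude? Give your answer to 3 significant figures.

T = 101.6 min = 6096.0 s.
Single-satellite node shift = (6096.0/86164) × 360° = 25.47°.
With 2 satellites evenly phased, successive equator crossings are 25.47/2 = 12.735° apart.

12.7°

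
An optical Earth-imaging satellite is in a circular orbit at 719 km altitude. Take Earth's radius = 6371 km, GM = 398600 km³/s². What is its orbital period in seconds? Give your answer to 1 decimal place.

Semi-major axis a = 6371 + 719 = 7090 km. Period T = 2π√(a³/μ) = 2π√(7090³/398600) = 5941.3 s = 99.02 min.

5941.3 seconds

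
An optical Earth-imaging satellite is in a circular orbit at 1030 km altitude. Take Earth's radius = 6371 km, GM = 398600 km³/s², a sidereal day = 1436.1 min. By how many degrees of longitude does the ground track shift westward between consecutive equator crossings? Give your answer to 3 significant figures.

26.5°

Semi-major axis a = 6371 + 1030 = 7401 km. Period T = 2π√(a³/μ) = 2π√(7401³/398600) = 6336.5 s = 105.61 min.
During one orbit Earth rotates (6336.5 / 86166) × 360° = 26.47°.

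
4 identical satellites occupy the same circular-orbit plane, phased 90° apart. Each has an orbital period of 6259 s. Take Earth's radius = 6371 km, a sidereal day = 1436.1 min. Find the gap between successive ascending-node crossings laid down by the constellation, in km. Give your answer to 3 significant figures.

727 km

Single-satellite node shift = (6259.0/86166) × 360° = 26.15°.
With 4 satellites evenly phased, successive equator crossings are 26.15/4 = 6.537° apart.
That is 6.537 × 111.2 = 727 km at the equator.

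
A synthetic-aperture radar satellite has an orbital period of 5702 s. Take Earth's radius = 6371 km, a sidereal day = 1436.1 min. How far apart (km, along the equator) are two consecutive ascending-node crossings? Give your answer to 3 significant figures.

During one orbit Earth rotates (5702.0 / 86166) × 360° = 23.82°.
At the equator that is 23.82° × (2π·6371/360) km/° = 23.82 × 111.2 = 2649 km.

2650 km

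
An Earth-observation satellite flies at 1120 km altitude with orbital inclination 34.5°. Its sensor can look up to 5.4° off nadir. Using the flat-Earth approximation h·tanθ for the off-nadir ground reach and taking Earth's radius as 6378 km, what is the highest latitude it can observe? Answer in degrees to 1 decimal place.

For a prograde orbit the ground track reaches latitude ±i = ±34.5°.
Sensor half-swath on the ground ≈ 1120·tan(5.4°) = 106 km = 0.95° of latitude.
Maximum observable latitude ≈ 34.5 + 0.95 = 35.5°.

35.5°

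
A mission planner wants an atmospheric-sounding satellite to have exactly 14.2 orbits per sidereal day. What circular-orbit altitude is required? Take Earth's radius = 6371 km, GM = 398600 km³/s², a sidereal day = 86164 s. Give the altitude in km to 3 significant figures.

819 km

Required period T = 86164 / 14.2 = 6067.9 s.
From T = 2π√(a³/μ): a = (μ T²/4π²)^(1/3) = (398600 × 6067.9² / 4π²)^(1/3) = 7190 km.
Altitude h = a − R = 7190 − 6371 = 819 km.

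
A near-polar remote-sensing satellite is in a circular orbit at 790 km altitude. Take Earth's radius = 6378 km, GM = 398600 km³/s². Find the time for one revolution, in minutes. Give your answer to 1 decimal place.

100.7 min

Semi-major axis a = 6378 + 790 = 7168 km. Period T = 2π√(a³/μ) = 2π√(7168³/398600) = 6039.6 s = 100.66 min.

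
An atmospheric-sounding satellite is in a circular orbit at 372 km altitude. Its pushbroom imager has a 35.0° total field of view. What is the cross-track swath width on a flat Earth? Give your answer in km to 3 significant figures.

235 km

Half-angle = 35.0°/2 = 17.5°.
Swath width ≈ 2h·tan(θ/2) = 2 × 372 × tan(17.5°) = 234.6 km.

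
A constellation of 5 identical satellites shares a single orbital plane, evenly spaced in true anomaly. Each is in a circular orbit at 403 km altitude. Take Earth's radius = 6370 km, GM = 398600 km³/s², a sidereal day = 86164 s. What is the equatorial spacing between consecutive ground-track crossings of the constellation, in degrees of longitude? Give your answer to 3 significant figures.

4.64°

Semi-major axis a = 6370 + 403 = 6773 km. Period T = 2π√(a³/μ) = 2π√(6773³/398600) = 5547.3 s = 92.46 min.
Single-satellite node shift = (5547.3/86164) × 360° = 23.18°.
With 5 satellites evenly phased, successive equator crossings are 23.18/5 = 4.635° apart.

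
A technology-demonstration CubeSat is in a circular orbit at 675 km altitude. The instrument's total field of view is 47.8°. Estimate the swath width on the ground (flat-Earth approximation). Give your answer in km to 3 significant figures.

Half-angle = 47.8°/2 = 23.9°.
Swath width ≈ 2h·tan(θ/2) = 2 × 675 × tan(23.9°) = 598.2 km.

598 km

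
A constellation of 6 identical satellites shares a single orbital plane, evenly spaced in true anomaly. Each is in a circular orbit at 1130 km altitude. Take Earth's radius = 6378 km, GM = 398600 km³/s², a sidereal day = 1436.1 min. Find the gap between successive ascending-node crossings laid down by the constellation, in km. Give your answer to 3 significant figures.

Semi-major axis a = 6378 + 1130 = 7508 km. Period T = 2π√(a³/μ) = 2π√(7508³/398600) = 6474.4 s = 107.91 min.
Single-satellite node shift = (6474.4/86166) × 360° = 27.05°.
With 6 satellites evenly phased, successive equator crossings are 27.05/6 = 4.508° apart.
That is 4.508 × 111.3 = 502 km at the equator.

502 km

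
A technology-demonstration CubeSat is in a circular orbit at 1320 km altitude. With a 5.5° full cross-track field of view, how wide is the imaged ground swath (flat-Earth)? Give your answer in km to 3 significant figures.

127 km

Half-angle = 5.5°/2 = 2.75°.
Swath width ≈ 2h·tan(θ/2) = 2 × 1320 × tan(2.75°) = 126.8 km.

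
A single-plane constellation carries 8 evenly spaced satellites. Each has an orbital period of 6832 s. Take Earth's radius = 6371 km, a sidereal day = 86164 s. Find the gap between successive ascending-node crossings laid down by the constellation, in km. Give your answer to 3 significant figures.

Single-satellite node shift = (6832.0/86164) × 360° = 28.54°.
With 8 satellites evenly phased, successive equator crossings are 28.54/8 = 3.568° apart.
That is 3.568 × 111.2 = 397 km at the equator.

397 km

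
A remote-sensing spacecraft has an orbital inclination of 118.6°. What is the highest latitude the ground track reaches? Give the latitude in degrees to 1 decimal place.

61.4°

Retrograde orbit: the ground track reaches ±(180° − i) = ±(180 − 118.6) = ±61.4°.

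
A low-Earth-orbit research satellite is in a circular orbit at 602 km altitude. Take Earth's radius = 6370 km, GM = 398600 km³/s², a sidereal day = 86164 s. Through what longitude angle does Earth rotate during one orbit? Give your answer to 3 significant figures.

24.2°

Semi-major axis a = 6370 + 602 = 6972 km. Period T = 2π√(a³/μ) = 2π√(6972³/398600) = 5793.6 s = 96.56 min.
During one orbit Earth rotates (5793.6 / 86164) × 360° = 24.21°.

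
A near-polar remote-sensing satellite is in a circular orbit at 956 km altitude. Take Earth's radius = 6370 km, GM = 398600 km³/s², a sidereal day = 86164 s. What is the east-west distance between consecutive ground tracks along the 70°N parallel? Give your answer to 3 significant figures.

991 km

Semi-major axis a = 6370 + 956 = 7326 km. Period T = 2π√(a³/μ) = 2π√(7326³/398600) = 6240.4 s = 104.01 min.
Node shift per orbit = (6240.4/86164) × 360° = 26.07°.
Equatorial spacing = 26.07 × 111.2 km/° = 2899 km.
At 70° latitude, spacing = 2899 × cos(70°) = 991 km.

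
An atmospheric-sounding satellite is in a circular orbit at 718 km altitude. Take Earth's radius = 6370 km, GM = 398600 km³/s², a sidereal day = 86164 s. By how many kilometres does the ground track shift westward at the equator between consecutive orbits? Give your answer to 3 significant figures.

2760 km

Semi-major axis a = 6370 + 718 = 7088 km. Period T = 2π√(a³/μ) = 2π√(7088³/398600) = 5938.8 s = 98.98 min.
During one orbit Earth rotates (5938.8 / 86164) × 360° = 24.81°.
At the equator that is 24.81° × (2π·6370/360) km/° = 24.81 × 111.2 = 2759 km.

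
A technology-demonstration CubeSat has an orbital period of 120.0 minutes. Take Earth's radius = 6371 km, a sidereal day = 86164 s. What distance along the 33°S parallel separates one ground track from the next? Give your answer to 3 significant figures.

T = 120.0 min = 7200.0 s.
Node shift per orbit = (7200.0/86164) × 360° = 30.08°.
Equatorial spacing = 30.08 × 111.2 km/° = 3345 km.
At 33° latitude, spacing = 3345 × cos(33°) = 2805 km.

2810 km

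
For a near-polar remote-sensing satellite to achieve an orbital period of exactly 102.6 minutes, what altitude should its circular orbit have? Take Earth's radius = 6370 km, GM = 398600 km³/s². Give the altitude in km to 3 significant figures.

890 km

T = 102.6 min = 6156.0 s.
From T = 2π√(a³/μ): a = (μ T²/4π²)^(1/3) = (398600 × 6156.0² / 4π²)^(1/3) = 7260 km.
Altitude h = a − R = 7260 − 6370 = 890 km.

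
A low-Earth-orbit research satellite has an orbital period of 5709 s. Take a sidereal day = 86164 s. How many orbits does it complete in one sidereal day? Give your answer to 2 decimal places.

15.09

Orbits per sidereal day = 86164 / 5709.0 = 15.093.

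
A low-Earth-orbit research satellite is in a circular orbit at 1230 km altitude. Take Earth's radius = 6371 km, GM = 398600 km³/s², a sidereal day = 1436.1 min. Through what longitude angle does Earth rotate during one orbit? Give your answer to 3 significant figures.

27.6°

Semi-major axis a = 6371 + 1230 = 7601 km. Period T = 2π√(a³/μ) = 2π√(7601³/398600) = 6595.0 s = 109.92 min.
During one orbit Earth rotates (6595.0 / 86166) × 360° = 27.55°.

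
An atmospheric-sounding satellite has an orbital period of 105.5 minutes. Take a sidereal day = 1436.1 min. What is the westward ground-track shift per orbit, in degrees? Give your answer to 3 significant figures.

26.4°

T = 105.5 min = 6330.0 s.
During one orbit Earth rotates (6330.0 / 86166) × 360° = 26.45°.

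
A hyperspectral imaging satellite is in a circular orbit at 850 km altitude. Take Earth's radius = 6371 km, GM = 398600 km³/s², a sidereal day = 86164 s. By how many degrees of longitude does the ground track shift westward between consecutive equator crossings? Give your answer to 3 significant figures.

Semi-major axis a = 6371 + 850 = 7221 km. Period T = 2π√(a³/μ) = 2π√(7221³/398600) = 6106.7 s = 101.78 min.
During one orbit Earth rotates (6106.7 / 86164) × 360° = 25.51°.

25.5°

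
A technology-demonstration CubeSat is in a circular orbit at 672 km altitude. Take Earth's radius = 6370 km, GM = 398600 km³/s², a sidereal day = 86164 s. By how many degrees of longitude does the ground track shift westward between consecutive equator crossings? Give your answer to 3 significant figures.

24.6°

Semi-major axis a = 6370 + 672 = 7042 km. Period T = 2π√(a³/μ) = 2π√(7042³/398600) = 5881.1 s = 98.02 min.
During one orbit Earth rotates (5881.1 / 86164) × 360° = 24.57°.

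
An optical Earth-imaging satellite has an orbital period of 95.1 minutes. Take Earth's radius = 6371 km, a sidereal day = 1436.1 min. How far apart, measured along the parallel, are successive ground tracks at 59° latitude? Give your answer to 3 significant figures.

1370 km

T = 95.1 min = 5706.0 s.
Node shift per orbit = (5706.0/86166) × 360° = 23.84°.
Equatorial spacing = 23.84 × 111.2 km/° = 2651 km.
At 59° latitude, spacing = 2651 × cos(59°) = 1365 km.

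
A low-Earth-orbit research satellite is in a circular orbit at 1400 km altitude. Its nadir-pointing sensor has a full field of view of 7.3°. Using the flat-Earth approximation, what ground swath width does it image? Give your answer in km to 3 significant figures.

Half-angle = 7.3°/2 = 3.65°.
Swath width ≈ 2h·tan(θ/2) = 2 × 1400 × tan(3.65°) = 178.6 km.

179 km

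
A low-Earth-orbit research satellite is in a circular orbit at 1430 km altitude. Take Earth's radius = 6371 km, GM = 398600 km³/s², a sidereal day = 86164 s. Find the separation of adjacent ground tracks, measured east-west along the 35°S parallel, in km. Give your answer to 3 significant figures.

2610 km

Semi-major axis a = 6371 + 1430 = 7801 km. Period T = 2π√(a³/μ) = 2π√(7801³/398600) = 6857.0 s = 114.28 min.
Node shift per orbit = (6857.0/86164) × 360° = 28.65°.
Equatorial spacing = 28.65 × 111.2 km/° = 3186 km.
At 35° latitude, spacing = 3186 × cos(35°) = 2610 km.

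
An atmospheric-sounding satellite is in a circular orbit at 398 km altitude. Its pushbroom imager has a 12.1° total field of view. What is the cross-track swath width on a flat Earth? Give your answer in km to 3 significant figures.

84.4 km

Half-angle = 12.1°/2 = 6.05°.
Swath width ≈ 2h·tan(θ/2) = 2 × 398 × tan(6.05°) = 84.4 km.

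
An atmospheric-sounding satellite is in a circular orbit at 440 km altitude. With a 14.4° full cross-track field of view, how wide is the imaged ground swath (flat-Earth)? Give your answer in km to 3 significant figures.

111 km

Half-angle = 14.4°/2 = 7.2°.
Swath width ≈ 2h·tan(θ/2) = 2 × 440 × tan(7.2°) = 111.2 km.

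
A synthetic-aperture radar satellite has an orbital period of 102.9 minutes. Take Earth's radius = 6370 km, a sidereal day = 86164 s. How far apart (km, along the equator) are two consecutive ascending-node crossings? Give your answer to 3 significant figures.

2870 km

T = 102.9 min = 6174.0 s.
During one orbit Earth rotates (6174.0 / 86164) × 360° = 25.80°.
At the equator that is 25.80° × (2π·6370/360) km/° = 25.80 × 111.2 = 2868 km.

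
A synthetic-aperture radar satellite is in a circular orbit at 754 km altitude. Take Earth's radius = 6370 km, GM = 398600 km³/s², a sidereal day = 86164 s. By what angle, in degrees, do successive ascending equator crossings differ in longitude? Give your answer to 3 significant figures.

Semi-major axis a = 6370 + 754 = 7124 km. Period T = 2π√(a³/μ) = 2π√(7124³/398600) = 5984.1 s = 99.73 min.
During one orbit Earth rotates (5984.1 / 86164) × 360° = 25.00°.

25.0°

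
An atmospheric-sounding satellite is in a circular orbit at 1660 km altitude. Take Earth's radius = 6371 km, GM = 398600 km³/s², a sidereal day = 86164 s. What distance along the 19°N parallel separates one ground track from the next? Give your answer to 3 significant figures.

Semi-major axis a = 6371 + 1660 = 8031 km. Period T = 2π√(a³/μ) = 2π√(8031³/398600) = 7162.5 s = 119.38 min.
Node shift per orbit = (7162.5/86164) × 360° = 29.93°.
Equatorial spacing = 29.93 × 111.2 km/° = 3328 km.
At 19° latitude, spacing = 3328 × cos(19°) = 3146 km.

3150 km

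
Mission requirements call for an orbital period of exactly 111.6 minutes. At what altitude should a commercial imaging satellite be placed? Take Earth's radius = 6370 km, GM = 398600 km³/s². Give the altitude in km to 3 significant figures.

T = 111.6 min = 6696.0 s.
From T = 2π√(a³/μ): a = (μ T²/4π²)^(1/3) = (398600 × 6696.0² / 4π²)^(1/3) = 7678 km.
Altitude h = a − R = 7678 − 6370 = 1308 km.

1310 km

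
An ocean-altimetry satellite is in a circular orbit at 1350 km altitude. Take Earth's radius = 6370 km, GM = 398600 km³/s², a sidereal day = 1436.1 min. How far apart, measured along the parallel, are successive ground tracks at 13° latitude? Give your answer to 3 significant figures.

3060 km

Semi-major axis a = 6370 + 1350 = 7720 km. Period T = 2π√(a³/μ) = 2π√(7720³/398600) = 6750.5 s = 112.51 min.
Node shift per orbit = (6750.5/86166) × 360° = 28.20°.
Equatorial spacing = 28.20 × 111.2 km/° = 3136 km.
At 13° latitude, spacing = 3136 × cos(13°) = 3055 km.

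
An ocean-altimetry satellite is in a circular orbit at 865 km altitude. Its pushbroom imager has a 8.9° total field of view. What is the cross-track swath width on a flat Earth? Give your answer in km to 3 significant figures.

Half-angle = 8.9°/2 = 4.45°.
Swath width ≈ 2h·tan(θ/2) = 2 × 865 × tan(4.45°) = 134.6 km.

135 km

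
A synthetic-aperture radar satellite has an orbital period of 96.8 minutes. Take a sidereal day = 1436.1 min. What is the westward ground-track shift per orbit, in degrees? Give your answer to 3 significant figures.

T = 96.8 min = 5808.0 s.
During one orbit Earth rotates (5808.0 / 86166) × 360° = 24.27°.

24.3°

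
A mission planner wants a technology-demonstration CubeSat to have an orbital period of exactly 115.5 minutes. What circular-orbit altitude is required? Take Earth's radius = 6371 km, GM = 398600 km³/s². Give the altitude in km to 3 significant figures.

1490 km

T = 115.5 min = 6930.0 s.
From T = 2π√(a³/μ): a = (μ T²/4π²)^(1/3) = (398600 × 6930.0² / 4π²)^(1/3) = 7856 km.
Altitude h = a − R = 7856 − 6371 = 1485 km.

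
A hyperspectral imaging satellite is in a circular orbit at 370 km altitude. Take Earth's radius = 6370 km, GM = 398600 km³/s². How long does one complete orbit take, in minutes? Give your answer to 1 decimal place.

Semi-major axis a = 6370 + 370 = 6740 km. Period T = 2π√(a³/μ) = 2π√(6740³/398600) = 5506.8 s = 91.78 min.

91.8 min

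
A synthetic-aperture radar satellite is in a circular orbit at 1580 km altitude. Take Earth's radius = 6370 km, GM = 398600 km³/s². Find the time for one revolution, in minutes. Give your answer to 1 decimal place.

Semi-major axis a = 6370 + 1580 = 7950 km. Period T = 2π√(a³/μ) = 2π√(7950³/398600) = 7054.4 s = 117.57 min.

117.6 min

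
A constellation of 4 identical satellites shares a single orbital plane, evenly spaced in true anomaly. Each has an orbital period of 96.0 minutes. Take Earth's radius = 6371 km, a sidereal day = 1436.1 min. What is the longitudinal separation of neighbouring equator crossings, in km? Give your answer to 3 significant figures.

669 km

T = 96.0 min = 5760.0 s.
Single-satellite node shift = (5760.0/86166) × 360° = 24.07°.
With 4 satellites evenly phased, successive equator crossings are 24.07/4 = 6.016° apart.
That is 6.016 × 111.2 = 669 km at the equator.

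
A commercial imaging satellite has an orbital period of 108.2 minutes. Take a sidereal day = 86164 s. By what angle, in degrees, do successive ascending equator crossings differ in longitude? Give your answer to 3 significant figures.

T = 108.2 min = 6492.0 s.
During one orbit Earth rotates (6492.0 / 86164) × 360° = 27.12°.

27.1°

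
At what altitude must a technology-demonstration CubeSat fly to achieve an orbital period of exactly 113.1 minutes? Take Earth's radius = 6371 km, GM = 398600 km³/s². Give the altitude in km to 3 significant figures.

1380 km

T = 113.1 min = 6786.0 s.
From T = 2π√(a³/μ): a = (μ T²/4π²)^(1/3) = (398600 × 6786.0² / 4π²)^(1/3) = 7747 km.
Altitude h = a − R = 7747 − 6371 = 1376 km.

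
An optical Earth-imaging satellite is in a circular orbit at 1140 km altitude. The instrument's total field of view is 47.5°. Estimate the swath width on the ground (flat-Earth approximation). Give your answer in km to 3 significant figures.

1000 km

Half-angle = 47.5°/2 = 23.75°.
Swath width ≈ 2h·tan(θ/2) = 2 × 1140 × tan(23.75°) = 1003.2 km.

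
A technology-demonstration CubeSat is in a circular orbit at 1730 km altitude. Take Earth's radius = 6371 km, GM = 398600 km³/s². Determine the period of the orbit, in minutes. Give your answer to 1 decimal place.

120.9 min

Semi-major axis a = 6371 + 1730 = 8101 km. Period T = 2π√(a³/μ) = 2π√(8101³/398600) = 7256.4 s = 120.94 min.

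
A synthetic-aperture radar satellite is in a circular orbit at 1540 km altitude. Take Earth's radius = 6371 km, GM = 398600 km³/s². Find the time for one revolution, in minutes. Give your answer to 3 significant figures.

117 min

Semi-major axis a = 6371 + 1540 = 7911 km. Period T = 2π√(a³/μ) = 2π√(7911³/398600) = 7002.6 s = 116.71 min.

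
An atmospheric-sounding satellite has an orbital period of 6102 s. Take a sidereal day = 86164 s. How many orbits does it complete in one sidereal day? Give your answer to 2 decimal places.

Orbits per sidereal day = 86164 / 6102.0 = 14.121.

14.12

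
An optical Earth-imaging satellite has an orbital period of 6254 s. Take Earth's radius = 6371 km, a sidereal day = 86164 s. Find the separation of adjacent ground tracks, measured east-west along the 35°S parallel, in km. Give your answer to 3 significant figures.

2380 km

Node shift per orbit = (6254.0/86164) × 360° = 26.13°.
Equatorial spacing = 26.13 × 111.2 km/° = 2905 km.
At 35° latitude, spacing = 2905 × cos(35°) = 2380 km.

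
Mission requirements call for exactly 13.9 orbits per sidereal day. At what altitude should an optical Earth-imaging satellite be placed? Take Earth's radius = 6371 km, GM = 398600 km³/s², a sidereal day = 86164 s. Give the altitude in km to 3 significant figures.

922 km

Required period T = 86164 / 13.9 = 6198.8 s.
From T = 2π√(a³/μ): a = (μ T²/4π²)^(1/3) = (398600 × 6198.8² / 4π²)^(1/3) = 7293 km.
Altitude h = a − R = 7293 − 6371 = 922 km.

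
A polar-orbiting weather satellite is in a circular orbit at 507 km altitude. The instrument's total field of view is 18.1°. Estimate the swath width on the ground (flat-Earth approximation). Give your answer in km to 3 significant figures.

Half-angle = 18.1°/2 = 9.05°.
Swath width ≈ 2h·tan(θ/2) = 2 × 507 × tan(9.05°) = 161.5 km.

162 km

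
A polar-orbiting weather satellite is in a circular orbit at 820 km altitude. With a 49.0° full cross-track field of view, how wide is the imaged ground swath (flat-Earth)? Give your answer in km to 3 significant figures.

747 km

Half-angle = 49.0°/2 = 24.5°.
Swath width ≈ 2h·tan(θ/2) = 2 × 820 × tan(24.5°) = 747.4 km.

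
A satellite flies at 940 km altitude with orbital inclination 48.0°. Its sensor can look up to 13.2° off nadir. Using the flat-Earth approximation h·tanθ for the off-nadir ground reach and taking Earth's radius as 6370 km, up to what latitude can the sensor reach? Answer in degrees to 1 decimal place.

50.0°

For a prograde orbit the ground track reaches latitude ±i = ±48.0°.
Sensor half-swath on the ground ≈ 940·tan(13.2°) = 220 km = 1.98° of latitude.
Maximum observable latitude ≈ 48.0 + 1.98 = 50.0°.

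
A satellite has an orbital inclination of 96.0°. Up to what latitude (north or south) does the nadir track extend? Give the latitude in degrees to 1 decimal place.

Retrograde orbit: the ground track reaches ±(180° − i) = ±(180 − 96.0) = ±84.0°.

84.0°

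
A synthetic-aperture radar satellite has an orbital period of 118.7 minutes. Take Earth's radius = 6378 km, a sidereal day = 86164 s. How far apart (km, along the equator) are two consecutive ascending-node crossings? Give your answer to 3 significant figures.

T = 118.7 min = 7122.0 s.
During one orbit Earth rotates (7122.0 / 86164) × 360° = 29.76°.
At the equator that is 29.76° × (2π·6378/360) km/° = 29.76 × 111.3 = 3312 km.

3310 km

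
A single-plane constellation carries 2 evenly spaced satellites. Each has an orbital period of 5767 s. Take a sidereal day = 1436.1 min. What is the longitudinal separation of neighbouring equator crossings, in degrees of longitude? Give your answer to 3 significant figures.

12.0°

Single-satellite node shift = (5767.0/86166) × 360° = 24.09°.
With 2 satellites evenly phased, successive equator crossings are 24.09/2 = 12.047° apart.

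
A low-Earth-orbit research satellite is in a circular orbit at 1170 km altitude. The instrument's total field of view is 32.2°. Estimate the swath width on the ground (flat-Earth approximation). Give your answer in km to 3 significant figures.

Half-angle = 32.2°/2 = 16.1°.
Swath width ≈ 2h·tan(θ/2) = 2 × 1170 × tan(16.1°) = 675.4 km.

675 km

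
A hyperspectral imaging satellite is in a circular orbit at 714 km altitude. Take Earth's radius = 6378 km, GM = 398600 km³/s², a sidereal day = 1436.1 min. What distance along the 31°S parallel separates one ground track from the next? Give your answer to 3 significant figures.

2370 km

Semi-major axis a = 6378 + 714 = 7092 km. Period T = 2π√(a³/μ) = 2π√(7092³/398600) = 5943.8 s = 99.06 min.
Node shift per orbit = (5943.8/86166) × 360° = 24.83°.
Equatorial spacing = 24.83 × 111.3 km/° = 2764 km.
At 31° latitude, spacing = 2764 × cos(31°) = 2370 km.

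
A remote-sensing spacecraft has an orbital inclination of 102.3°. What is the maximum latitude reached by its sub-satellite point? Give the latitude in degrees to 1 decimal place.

77.7°

Retrograde orbit: the ground track reaches ±(180° − i) = ±(180 − 102.3) = ±77.7°.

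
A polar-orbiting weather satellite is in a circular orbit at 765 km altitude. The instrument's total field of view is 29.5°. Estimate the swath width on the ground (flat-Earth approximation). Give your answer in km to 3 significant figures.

Half-angle = 29.5°/2 = 14.75°.
Swath width ≈ 2h·tan(θ/2) = 2 × 765 × tan(14.75°) = 402.8 km.

403 km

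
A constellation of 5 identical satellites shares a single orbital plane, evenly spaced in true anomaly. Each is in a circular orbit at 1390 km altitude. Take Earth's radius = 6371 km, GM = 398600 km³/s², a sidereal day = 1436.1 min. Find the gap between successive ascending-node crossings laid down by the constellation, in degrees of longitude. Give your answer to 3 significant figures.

5.69°

Semi-major axis a = 6371 + 1390 = 7761 km. Period T = 2π√(a³/μ) = 2π√(7761³/398600) = 6804.4 s = 113.41 min.
Single-satellite node shift = (6804.4/86166) × 360° = 28.43°.
With 5 satellites evenly phased, successive equator crossings are 28.43/5 = 5.686° apart.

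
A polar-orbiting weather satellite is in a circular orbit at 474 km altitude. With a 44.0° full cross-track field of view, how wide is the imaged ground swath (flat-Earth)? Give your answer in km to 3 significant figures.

Half-angle = 44.0°/2 = 22°.
Swath width ≈ 2h·tan(θ/2) = 2 × 474 × tan(22°) = 383.0 km.

383 km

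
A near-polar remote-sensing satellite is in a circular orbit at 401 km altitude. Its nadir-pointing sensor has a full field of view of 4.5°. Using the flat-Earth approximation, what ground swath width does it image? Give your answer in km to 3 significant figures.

31.5 km

Half-angle = 4.5°/2 = 2.25°.
Swath width ≈ 2h·tan(θ/2) = 2 × 401 × tan(2.25°) = 31.5 km.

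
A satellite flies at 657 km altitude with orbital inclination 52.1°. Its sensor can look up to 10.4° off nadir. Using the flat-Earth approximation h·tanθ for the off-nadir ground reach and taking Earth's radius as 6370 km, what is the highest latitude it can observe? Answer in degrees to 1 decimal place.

For a prograde orbit the ground track reaches latitude ±i = ±52.1°.
Sensor half-swath on the ground ≈ 657·tan(10.4°) = 121 km = 1.08° of latitude.
Maximum observable latitude ≈ 52.1 + 1.08 = 53.2°.

53.2°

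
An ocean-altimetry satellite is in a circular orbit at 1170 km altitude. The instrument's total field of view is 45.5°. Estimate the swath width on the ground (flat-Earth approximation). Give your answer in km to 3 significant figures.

981 km

Half-angle = 45.5°/2 = 22.75°.
Swath width ≈ 2h·tan(θ/2) = 2 × 1170 × tan(22.75°) = 981.2 km.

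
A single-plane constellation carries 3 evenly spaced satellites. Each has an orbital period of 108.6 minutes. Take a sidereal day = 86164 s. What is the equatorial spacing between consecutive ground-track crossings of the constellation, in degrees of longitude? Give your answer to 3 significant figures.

T = 108.6 min = 6516.0 s.
Single-satellite node shift = (6516.0/86164) × 360° = 27.22°.
With 3 satellites evenly phased, successive equator crossings are 27.22/3 = 9.075° apart.

9.07°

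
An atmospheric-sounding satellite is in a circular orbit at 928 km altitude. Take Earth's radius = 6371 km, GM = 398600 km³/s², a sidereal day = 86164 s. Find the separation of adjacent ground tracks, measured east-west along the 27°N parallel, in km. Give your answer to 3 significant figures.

2570 km

Semi-major axis a = 6371 + 928 = 7299 km. Period T = 2π√(a³/μ) = 2π√(7299³/398600) = 6205.9 s = 103.43 min.
Node shift per orbit = (6205.9/86164) × 360° = 25.93°.
Equatorial spacing = 25.93 × 111.2 km/° = 2883 km.
At 27° latitude, spacing = 2883 × cos(27°) = 2569 km.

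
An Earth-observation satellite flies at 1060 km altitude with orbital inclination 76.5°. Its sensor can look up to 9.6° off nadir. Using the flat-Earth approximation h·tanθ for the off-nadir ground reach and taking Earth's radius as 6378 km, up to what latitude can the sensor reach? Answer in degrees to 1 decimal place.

For a prograde orbit the ground track reaches latitude ±i = ±76.5°.
Sensor half-swath on the ground ≈ 1060·tan(9.6°) = 179 km = 1.61° of latitude.
Maximum observable latitude ≈ 76.5 + 1.61 = 78.1°.

78.1°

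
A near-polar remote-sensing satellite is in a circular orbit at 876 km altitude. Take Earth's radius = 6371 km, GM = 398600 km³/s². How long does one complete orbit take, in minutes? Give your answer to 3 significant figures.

Semi-major axis a = 6371 + 876 = 7247 km. Period T = 2π√(a³/μ) = 2π√(7247³/398600) = 6139.7 s = 102.33 min.

102 min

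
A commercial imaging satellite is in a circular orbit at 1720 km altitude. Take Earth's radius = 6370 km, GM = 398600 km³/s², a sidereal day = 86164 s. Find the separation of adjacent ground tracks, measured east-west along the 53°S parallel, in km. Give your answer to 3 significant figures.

2020 km

Semi-major axis a = 6370 + 1720 = 8090 km. Period T = 2π√(a³/μ) = 2π√(8090³/398600) = 7241.6 s = 120.69 min.
Node shift per orbit = (7241.6/86164) × 360° = 30.26°.
Equatorial spacing = 30.26 × 111.2 km/° = 3364 km.
At 53° latitude, spacing = 3364 × cos(53°) = 2024 km.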